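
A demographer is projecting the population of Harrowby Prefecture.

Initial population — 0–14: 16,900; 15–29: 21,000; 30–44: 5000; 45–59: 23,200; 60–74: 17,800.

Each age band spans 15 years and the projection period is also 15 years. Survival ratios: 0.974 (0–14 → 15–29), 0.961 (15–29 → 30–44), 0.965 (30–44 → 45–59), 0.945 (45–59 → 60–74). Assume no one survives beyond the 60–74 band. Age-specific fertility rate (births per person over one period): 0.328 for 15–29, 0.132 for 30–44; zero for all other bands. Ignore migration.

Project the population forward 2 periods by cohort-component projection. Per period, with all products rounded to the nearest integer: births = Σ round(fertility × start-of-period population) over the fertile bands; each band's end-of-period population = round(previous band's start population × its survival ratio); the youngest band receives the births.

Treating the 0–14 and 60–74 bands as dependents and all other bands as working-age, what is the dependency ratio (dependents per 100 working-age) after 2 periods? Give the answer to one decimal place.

Period 1:
Births: 21000 × 0.328 = 6888 ; 5000 × 0.132 = 660 ⇒ total 7548
15–29: 16900 × 0.974 = 16461
30–44: 21000 × 0.961 = 20181
45–59: 5000 × 0.965 = 4825
60–74: 23200 × 0.945 = 21924
→ [7548, 16461, 20181, 4825, 21924]
Period 2:
Births: 16461 × 0.328 = 5399 ; 20181 × 0.132 = 2664 ⇒ total 8063
15–29: 7548 × 0.974 = 7352
30–44: 16461 × 0.961 = 15819
45–59: 20181 × 0.965 = 19475
60–74: 4825 × 0.945 = 4560
→ [8063, 7352, 15819, 19475, 4560]
Dependents (band 0–14 + band 60–74) = 8063 + 4560 = 12623; working-age = 42646; ratio = 12623/42646 × 100 = 29.6

29.6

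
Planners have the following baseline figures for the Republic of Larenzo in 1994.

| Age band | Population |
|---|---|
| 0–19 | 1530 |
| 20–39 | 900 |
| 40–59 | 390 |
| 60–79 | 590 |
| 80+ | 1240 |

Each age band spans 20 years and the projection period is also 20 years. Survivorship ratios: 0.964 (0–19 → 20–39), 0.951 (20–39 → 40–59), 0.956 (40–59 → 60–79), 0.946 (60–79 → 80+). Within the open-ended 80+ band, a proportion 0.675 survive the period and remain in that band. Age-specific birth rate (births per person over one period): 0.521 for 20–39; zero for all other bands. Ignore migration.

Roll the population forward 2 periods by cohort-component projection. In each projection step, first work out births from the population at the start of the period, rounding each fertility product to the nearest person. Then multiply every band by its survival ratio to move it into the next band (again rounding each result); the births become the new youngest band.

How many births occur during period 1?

[period 1]
Births: 900 × 0.521 = 469
20–39: 1530 × 0.964 = 1475
40–59: 900 × 0.951 = 856
60–79: 390 × 0.956 = 373
80+: 590 × 0.946 + 1240 × 0.675 = 558 + 837 = 1395
Population now: 0–19=469, 20–39=1475, 40–59=856, 60–79=373, 80+=1395

469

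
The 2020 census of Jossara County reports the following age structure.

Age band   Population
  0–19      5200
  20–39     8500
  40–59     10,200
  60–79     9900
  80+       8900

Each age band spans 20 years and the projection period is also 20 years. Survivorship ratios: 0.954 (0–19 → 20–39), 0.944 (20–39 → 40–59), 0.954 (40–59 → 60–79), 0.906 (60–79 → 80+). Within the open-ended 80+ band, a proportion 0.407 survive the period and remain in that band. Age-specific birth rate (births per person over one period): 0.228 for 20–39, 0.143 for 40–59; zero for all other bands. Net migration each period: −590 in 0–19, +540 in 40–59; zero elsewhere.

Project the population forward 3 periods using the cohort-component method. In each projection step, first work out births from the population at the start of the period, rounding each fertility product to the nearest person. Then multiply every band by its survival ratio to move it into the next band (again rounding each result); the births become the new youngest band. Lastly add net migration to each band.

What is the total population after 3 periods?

After projecting period 1:
Births: 8500 × 0.228 = 1938, 10200 × 0.143 = 1459 → total 3397
20–39: 5200 × 0.954 = 4961
40–59: 8500 × 0.944 = 8024
60–79: 10200 × 0.954 = 9731
80+: 9900 × 0.906 + 8900 × 0.407 = 8969 + 3622 = 12591
Net migration: 0–19 − 590 → 2807; 40–59 + 540 → 8564
→ [2807, 4961, 8564, 9731, 12591]
After projecting period 2:
Births: 4961 × 0.228 = 1131, 8564 × 0.143 = 1225 → total 2356
20–39: 2807 × 0.954 = 2678
40–59: 4961 × 0.944 = 4683
60–79: 8564 × 0.954 = 8170
80+: 9731 × 0.906 + 12591 × 0.407 = 8816 + 5125 = 13941
Net migration: 0–19 − 590 → 1766; 40–59 + 540 → 5223
→ [1766, 2678, 5223, 8170, 13941]
After projecting period 3:
Births: 2678 × 0.228 = 611, 5223 × 0.143 = 747 → total 1358
20–39: 1766 × 0.954 = 1685
40–59: 2678 × 0.944 = 2528
60–79: 5223 × 0.954 = 4983
80+: 8170 × 0.906 + 13941 × 0.407 = 7402 + 5674 = 13076
Net migration: 0–19 − 590 → 768; 40–59 + 540 → 3068
→ [768, 1685, 3068, 4983, 13076]
Total after period 3: 768 + 1685 + 3068 + 4983 + 13076 = 23580

23580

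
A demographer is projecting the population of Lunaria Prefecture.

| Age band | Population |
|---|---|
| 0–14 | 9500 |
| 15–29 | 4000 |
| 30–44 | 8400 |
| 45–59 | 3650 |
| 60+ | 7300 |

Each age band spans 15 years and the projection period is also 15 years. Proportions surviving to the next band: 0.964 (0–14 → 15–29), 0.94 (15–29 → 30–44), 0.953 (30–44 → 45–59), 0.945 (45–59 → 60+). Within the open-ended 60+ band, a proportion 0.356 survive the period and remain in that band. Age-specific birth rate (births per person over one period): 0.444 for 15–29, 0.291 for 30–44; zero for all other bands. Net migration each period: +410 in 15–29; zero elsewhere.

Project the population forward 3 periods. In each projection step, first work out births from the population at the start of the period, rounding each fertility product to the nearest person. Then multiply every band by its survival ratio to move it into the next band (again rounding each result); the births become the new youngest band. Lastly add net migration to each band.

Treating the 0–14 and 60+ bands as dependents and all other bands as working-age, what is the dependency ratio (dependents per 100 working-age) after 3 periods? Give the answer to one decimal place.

Numbering the groups 1..5 from youngest to oldest:
After projecting period 1:
Births: 4000 × 0.444 = 1776, 8400 × 0.291 = 2444 ⇒ total 4220
Group 2: 9500 × 0.964 = 9158
Group 3: 4000 × 0.94 = 3760
Group 4: 8400 × 0.953 = 8005
Group 5: 3650 × 0.945 + 7300 × 0.356 = 3449 + 2599 = 6048
Net migration: Group 2 + 410 → 9568
Giving 4220 / 9568 / 3760 / 8005 / 6048.
After projecting period 2:
Births: 9568 × 0.444 = 4248, 3760 × 0.291 = 1094 ⇒ total 5342
Group 2: 4220 × 0.964 = 4068
Group 3: 9568 × 0.94 = 8994
Group 4: 3760 × 0.953 = 3583
Group 5: 8005 × 0.945 + 6048 × 0.356 = 7565 + 2153 = 9718
Net migration: Group 2 + 410 → 4478
Giving 5342 / 4478 / 8994 / 3583 / 9718.
After projecting period 3:
Births: 4478 × 0.444 = 1988, 8994 × 0.291 = 2617 ⇒ total 4605
Group 2: 5342 × 0.964 = 5150
Group 3: 4478 × 0.94 = 4209
Group 4: 8994 × 0.953 = 8571
Group 5: 3583 × 0.945 + 9718 × 0.356 = 3386 + 3460 = 6846
Net migration: Group 2 + 410 → 5560
Giving 4605 / 5560 / 4209 / 8571 / 6846.
Dependents (band 0–14 + band 60+) = 4605 + 6846 = 11451; working-age = 18340; ratio = 11451/18340 × 100 = 62.4

62.4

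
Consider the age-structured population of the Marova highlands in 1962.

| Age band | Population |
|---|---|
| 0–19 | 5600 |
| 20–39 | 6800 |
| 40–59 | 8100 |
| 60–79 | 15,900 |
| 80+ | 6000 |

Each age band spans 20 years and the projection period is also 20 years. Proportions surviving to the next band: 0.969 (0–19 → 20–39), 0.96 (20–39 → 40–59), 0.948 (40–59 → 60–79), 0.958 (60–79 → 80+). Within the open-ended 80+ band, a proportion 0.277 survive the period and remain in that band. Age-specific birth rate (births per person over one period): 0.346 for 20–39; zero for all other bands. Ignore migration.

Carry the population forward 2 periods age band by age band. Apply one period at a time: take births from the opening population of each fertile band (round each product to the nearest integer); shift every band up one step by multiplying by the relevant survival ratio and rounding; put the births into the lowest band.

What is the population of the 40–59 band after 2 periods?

5209

(Groups numbered youngest = 1 to oldest = 5.)
[period 1]
Births: 6800 × 0.346 = 2353
Group 2: 5600 × 0.969 = 5426
Group 3: 6800 × 0.96 = 6528
Group 4: 8100 × 0.948 = 7679
Group 5: 15900 × 0.958 + 6000 × 0.277 = 15232 + 1662 = 16894
Population now: 0–19=2353, 20–39=5426, 40–59=6528, 60–79=7679, 80+=16894
[period 2]
Births: 5426 × 0.346 = 1877
Group 2: 2353 × 0.969 = 2280
Group 3: 5426 × 0.96 = 5209
Group 4: 6528 × 0.948 = 6189
Group 5: 7679 × 0.958 + 16894 × 0.277 = 7356 + 4680 = 12036
Population now: 0–19=1877, 20–39=2280, 40–59=5209, 60–79=6189, 80+=12036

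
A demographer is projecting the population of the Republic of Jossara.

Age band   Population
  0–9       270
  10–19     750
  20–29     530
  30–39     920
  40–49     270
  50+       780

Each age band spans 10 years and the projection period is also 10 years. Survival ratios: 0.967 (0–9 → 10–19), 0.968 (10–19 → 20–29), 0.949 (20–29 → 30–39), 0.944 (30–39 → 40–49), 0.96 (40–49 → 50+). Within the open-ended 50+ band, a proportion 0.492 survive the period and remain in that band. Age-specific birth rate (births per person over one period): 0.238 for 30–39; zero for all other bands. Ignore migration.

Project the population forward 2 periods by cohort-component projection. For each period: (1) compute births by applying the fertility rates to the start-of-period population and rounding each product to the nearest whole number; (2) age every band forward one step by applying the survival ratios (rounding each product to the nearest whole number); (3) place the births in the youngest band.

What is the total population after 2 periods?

Period 1:
Births: 920 * 0.238 = 219
10–19: 270 * 0.967 = 261
20–29: 750 * 0.968 = 726
30–39: 530 * 0.949 = 503
40–49: 920 * 0.944 = 868
50+: 270 * 0.96 + 780 * 0.492 = 259 + 384 = 643
Giving 219 / 261 / 726 / 503 / 868 / 643.
Period 2:
Births: 503 * 0.238 = 120
10–19: 219 * 0.967 = 212
20–29: 261 * 0.968 = 253
30–39: 726 * 0.949 = 689
40–49: 503 * 0.944 = 475
50+: 868 * 0.96 + 643 * 0.492 = 833 + 316 = 1149
Giving 120 / 212 / 253 / 689 / 475 / 1149.
Total after period 2: 120 + 212 + 253 + 689 + 475 + 1149 = 2898

2898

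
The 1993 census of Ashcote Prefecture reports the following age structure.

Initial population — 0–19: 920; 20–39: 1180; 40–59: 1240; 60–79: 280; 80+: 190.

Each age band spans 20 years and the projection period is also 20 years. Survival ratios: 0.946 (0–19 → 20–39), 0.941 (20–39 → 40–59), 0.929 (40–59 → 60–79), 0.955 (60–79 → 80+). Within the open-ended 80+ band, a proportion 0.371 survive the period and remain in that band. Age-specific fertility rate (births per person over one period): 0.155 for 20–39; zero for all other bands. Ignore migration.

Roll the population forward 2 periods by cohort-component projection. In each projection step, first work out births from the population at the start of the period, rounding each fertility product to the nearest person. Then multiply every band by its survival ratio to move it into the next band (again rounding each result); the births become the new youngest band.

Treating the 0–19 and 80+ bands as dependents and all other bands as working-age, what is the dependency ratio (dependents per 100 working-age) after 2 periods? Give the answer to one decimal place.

67.2

— Period 1 —
Births: 1180 × 0.155 = 183
20–39: 920 × 0.946 = 870
40–59: 1180 × 0.941 = 1110
60–79: 1240 × 0.929 = 1152
80+: 280 × 0.955 + 190 × 0.371 = 267 + 70 = 337
Population now: 0–19=183, 20–39=870, 40–59=1110, 60–79=1152, 80+=337
— Period 2 —
Births: 870 × 0.155 = 135
20–39: 183 × 0.946 = 173
40–59: 870 × 0.941 = 819
60–79: 1110 × 0.929 = 1031
80+: 1152 × 0.955 + 337 × 0.371 = 1100 + 125 = 1225
Population now: 0–19=135, 20–39=173, 40–59=819, 60–79=1031, 80+=1225
Dependents (band 0–19 + band 80+) = 135 + 1225 = 1360; working-age = 2023; ratio = 1360/2023 × 100 = 67.2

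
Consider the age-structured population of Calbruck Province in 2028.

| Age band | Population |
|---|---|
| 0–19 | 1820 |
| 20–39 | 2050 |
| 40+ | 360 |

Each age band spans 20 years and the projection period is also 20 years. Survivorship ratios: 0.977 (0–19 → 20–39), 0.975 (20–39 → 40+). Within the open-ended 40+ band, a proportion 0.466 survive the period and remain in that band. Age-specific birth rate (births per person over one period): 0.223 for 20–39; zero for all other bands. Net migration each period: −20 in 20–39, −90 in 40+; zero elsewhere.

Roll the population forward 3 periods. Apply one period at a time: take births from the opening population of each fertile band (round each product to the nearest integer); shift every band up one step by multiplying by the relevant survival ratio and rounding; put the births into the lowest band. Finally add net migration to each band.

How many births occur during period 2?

392

(Groups numbered youngest = 1 to oldest = 3.)
— Period 1 —
Births: 2050 * 0.223 = 457
Group 2: 1820 * 0.977 = 1778
Group 3: 2050 * 0.975 + 360 * 0.466 = 1999 + 168 = 2167
Net migration: Group 2 − 20 → 1758; Group 3 − 90 → 2077
Population now: 0–19=457, 20–39=1758, 40+=2077
— Period 2 —
Births: 1758 * 0.223 = 392
Group 2: 457 * 0.977 = 446
Group 3: 1758 * 0.975 + 2077 * 0.466 = 1714 + 968 = 2682
Net migration: Group 2 − 20 → 426; Group 3 − 90 → 2592
Population now: 0–19=392, 20–39=426, 40+=2592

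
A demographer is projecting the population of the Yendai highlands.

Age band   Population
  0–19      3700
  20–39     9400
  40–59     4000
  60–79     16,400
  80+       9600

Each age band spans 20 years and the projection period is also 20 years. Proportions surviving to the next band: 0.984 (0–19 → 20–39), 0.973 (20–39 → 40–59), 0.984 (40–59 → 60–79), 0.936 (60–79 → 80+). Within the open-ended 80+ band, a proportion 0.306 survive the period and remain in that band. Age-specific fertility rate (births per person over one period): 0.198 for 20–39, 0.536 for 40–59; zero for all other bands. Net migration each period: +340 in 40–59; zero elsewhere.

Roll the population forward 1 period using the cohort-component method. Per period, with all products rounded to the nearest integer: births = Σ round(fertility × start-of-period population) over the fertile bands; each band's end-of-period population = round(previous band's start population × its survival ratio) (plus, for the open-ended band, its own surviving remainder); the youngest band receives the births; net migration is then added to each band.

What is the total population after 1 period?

— Period 1 —
Births: 9400 × 0.198 = 1861, 4000 × 0.536 = 2144 ⇒ total 4005
20–39: 3700 × 0.984 = 3641
40–59: 9400 × 0.973 = 9146
60–79: 4000 × 0.984 = 3936
80+: 16400 × 0.936 + 9600 × 0.306 = 15350 + 2938 = 18288
Net migration: 40–59 + 340 → 9486
Giving 4005 / 3641 / 9486 / 3936 / 18288.
Total after period 1: 4005 + 3641 + 9486 + 3936 + 18288 = 39356

39356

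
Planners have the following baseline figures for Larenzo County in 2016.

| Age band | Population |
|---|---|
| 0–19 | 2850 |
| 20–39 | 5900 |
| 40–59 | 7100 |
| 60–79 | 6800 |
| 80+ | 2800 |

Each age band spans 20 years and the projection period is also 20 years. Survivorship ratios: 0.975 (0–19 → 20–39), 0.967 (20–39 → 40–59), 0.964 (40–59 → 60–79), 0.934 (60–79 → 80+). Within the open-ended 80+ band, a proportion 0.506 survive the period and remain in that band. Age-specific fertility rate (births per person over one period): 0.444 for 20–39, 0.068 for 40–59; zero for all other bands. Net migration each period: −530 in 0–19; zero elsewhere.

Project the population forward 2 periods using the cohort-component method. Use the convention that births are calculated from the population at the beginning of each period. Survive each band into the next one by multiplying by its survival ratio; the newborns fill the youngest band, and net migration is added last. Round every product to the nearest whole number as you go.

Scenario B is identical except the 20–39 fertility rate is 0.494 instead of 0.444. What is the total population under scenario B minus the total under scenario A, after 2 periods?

(Groups numbered youngest = 1 to oldest = 5.)
[period 1]
Births: 5900 × 0.444 = 2620 ; 7100 × 0.068 = 483 — total 3103
Group 2: 2850 × 0.975 = 2779
Group 3: 5900 × 0.967 = 5705
Group 4: 7100 × 0.964 = 6844
Group 5: 6800 × 0.934 + 2800 × 0.506 = 6351 + 1417 = 7768
Net migration: Group 1 − 530 → 2573
→ [2573, 2779, 5705, 6844, 7768]
[period 2]
Births: 2779 × 0.444 = 1234 ; 5705 × 0.068 = 388 — total 1622
Group 2: 2573 × 0.975 = 2509
Group 3: 2779 × 0.967 = 2687
Group 4: 5705 × 0.964 = 5500
Group 5: 6844 × 0.934 + 7768 × 0.506 = 6392 + 3931 = 10323
Net migration: Group 1 − 530 → 1092
→ [1092, 2509, 2687, 5500, 10323]
Scenario A total after 2 periods: 22111
Scenario B projection —
[period 1]
Births: 5900 × 0.494 = 2915 ; 7100 × 0.068 = 483 — total 3398
Group 2: 2850 × 0.975 = 2779
Group 3: 5900 × 0.967 = 5705
Group 4: 7100 × 0.964 = 6844
Group 5: 6800 × 0.934 + 2800 × 0.506 = 6351 + 1417 = 7768
Net migration: Group 1 − 530 → 2868
→ [2868, 2779, 5705, 6844, 7768]
[period 2]
Births: 2779 × 0.494 = 1373 ; 5705 × 0.068 = 388 — total 1761
Group 2: 2868 × 0.975 = 2796
Group 3: 2779 × 0.967 = 2687
Group 4: 5705 × 0.964 = 5500
Group 5: 6844 × 0.934 + 7768 × 0.506 = 6392 + 3931 = 10323
Net migration: Group 1 − 530 → 1231
→ [1231, 2796, 2687, 5500, 10323]
Scenario B total after 2 periods: 22537
Difference B − A = 22537 − 22111 = 426

426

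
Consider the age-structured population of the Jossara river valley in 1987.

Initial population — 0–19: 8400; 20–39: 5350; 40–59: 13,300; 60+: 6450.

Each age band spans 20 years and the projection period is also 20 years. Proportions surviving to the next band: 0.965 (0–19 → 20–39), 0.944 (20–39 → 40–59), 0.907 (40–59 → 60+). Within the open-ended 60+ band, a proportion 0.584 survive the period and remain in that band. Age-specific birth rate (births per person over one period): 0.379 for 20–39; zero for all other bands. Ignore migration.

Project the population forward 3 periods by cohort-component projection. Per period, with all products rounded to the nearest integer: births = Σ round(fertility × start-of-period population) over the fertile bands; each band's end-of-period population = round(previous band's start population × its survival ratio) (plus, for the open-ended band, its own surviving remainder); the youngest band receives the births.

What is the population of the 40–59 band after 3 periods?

1847

After projecting period 1:
Births: 5350 * 0.379 = 2028
20–39: 8400 * 0.965 = 8106
40–59: 5350 * 0.944 = 5050
60+: 13300 * 0.907 + 6450 * 0.584 = 12063 + 3767 = 15830
Population now: 0–19=2028, 20–39=8106, 40–59=5050, 60+=15830
After projecting period 2:
Births: 8106 * 0.379 = 3072
20–39: 2028 * 0.965 = 1957
40–59: 8106 * 0.944 = 7652
60+: 5050 * 0.907 + 15830 * 0.584 = 4580 + 9245 = 13825
Population now: 0–19=3072, 20–39=1957, 40–59=7652, 60+=13825
After projecting period 3:
Births: 1957 * 0.379 = 742
20–39: 3072 * 0.965 = 2964
40–59: 1957 * 0.944 = 1847
60+: 7652 * 0.907 + 13825 * 0.584 = 6940 + 8074 = 15014
Population now: 0–19=742, 20–39=2964, 40–59=1847, 60+=15014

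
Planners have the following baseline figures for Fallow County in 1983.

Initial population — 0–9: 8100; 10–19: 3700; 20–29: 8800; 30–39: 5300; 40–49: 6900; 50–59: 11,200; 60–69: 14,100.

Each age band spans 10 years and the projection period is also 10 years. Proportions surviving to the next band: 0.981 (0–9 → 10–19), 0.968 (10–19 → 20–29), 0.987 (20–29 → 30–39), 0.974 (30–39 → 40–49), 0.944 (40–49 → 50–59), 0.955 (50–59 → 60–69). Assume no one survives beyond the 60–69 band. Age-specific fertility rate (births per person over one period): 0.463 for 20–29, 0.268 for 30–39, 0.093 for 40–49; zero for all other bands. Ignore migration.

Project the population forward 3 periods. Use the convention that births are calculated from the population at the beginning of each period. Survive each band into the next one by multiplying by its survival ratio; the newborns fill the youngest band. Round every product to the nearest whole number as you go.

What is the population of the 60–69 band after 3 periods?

After projecting period 1:
Births: 8800 * 0.463 = 4074, 5300 * 0.268 = 1420, 6900 * 0.093 = 642 → 6136
10–19: 8100 * 0.981 = 7946
20–29: 3700 * 0.968 = 3582
30–39: 8800 * 0.987 = 8686
40–49: 5300 * 0.974 = 5162
50–59: 6900 * 0.944 = 6514
60–69: 11200 * 0.955 = 10696
→ [6136, 7946, 3582, 8686, 5162, 6514, 10696]
After projecting period 2:
Births: 3582 * 0.463 = 1658, 8686 * 0.268 = 2328, 5162 * 0.093 = 480 → 4466
10–19: 6136 * 0.981 = 6019
20–29: 7946 * 0.968 = 7692
30–39: 3582 * 0.987 = 3535
40–49: 8686 * 0.974 = 8460
50–59: 5162 * 0.944 = 4873
60–69: 6514 * 0.955 = 6221
→ [4466, 6019, 7692, 3535, 8460, 4873, 6221]
After projecting period 3:
Births: 7692 * 0.463 = 3561, 3535 * 0.268 = 947, 8460 * 0.093 = 787 → 5295
10–19: 4466 * 0.981 = 4381
20–29: 6019 * 0.968 = 5826
30–39: 7692 * 0.987 = 7592
40–49: 3535 * 0.974 = 3443
50–59: 8460 * 0.944 = 7986
60–69: 4873 * 0.955 = 4654
→ [5295, 4381, 5826, 7592, 3443, 7986, 4654]

4654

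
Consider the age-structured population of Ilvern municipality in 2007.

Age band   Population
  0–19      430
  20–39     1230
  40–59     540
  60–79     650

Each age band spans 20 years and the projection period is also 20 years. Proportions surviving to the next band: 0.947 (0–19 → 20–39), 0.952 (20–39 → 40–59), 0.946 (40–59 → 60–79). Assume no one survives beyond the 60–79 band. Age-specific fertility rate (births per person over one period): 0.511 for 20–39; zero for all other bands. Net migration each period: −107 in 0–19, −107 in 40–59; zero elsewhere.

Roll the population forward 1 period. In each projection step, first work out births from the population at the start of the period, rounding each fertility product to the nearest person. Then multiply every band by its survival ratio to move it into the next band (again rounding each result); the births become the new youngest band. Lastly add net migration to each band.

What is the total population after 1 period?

Call the bands 1 to 4, youngest first.
— Period 1 —
Births: 1230 * 0.511 = 629
Band 2: 430 * 0.947 = 407
Band 3: 1230 * 0.952 = 1171
Band 4: 540 * 0.946 = 511
Net migration: Band 1 − 107 → 522; Band 3 − 107 → 1064
→ [522, 407, 1064, 511]
Total after period 1: 522 + 407 + 1064 + 511 = 2504

2504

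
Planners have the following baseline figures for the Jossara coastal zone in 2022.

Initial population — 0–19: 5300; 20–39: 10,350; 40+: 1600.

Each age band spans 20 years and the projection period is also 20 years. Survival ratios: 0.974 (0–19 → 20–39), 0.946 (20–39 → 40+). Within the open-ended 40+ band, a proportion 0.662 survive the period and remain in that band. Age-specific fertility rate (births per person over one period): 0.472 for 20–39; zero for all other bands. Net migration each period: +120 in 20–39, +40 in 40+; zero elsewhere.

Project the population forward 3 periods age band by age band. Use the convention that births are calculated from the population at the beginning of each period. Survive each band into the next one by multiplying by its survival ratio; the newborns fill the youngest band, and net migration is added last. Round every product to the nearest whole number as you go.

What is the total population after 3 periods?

Period 1:
Births: 10350 × 0.472 = 4885
20–39: 5300 × 0.974 = 5162
40+: 10350 × 0.946 + 1600 × 0.662 = 9791 + 1059 = 10850
Net migration: 20–39 + 120 → 5282; 40+ + 40 → 10890
End of period: [4885, 5282, 10890]
Period 2:
Births: 5282 × 0.472 = 2493
20–39: 4885 × 0.974 = 4758
40+: 5282 × 0.946 + 10890 × 0.662 = 4997 + 7209 = 12206
Net migration: 20–39 + 120 → 4878; 40+ + 40 → 12246
End of period: [2493, 4878, 12246]
Period 3:
Births: 4878 × 0.472 = 2302
20–39: 2493 × 0.974 = 2428
40+: 4878 × 0.946 + 12246 × 0.662 = 4615 + 8107 = 12722
Net migration: 20–39 + 120 → 2548; 40+ + 40 → 12762
End of period: [2302, 2548, 12762]
Total after period 3: 2302 + 2548 + 12762 = 17612

17612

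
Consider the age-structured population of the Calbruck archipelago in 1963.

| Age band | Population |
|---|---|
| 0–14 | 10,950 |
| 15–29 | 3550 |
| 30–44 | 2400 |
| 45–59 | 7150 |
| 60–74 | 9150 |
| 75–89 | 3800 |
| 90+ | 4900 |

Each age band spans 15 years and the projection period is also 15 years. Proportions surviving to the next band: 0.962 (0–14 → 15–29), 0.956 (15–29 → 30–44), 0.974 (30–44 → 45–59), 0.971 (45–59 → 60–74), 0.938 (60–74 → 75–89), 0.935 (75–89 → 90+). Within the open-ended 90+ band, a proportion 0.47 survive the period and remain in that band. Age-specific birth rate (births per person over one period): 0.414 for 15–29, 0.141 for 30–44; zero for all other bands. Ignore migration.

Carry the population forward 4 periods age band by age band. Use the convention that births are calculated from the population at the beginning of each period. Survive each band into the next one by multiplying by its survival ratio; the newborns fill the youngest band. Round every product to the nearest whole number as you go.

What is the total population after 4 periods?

30061

Period 1.
Births: 3550 × 0.414 = 1470 ; 2400 × 0.141 = 338 ⇒ total 1808
15–29: 10950 × 0.962 = 10534
30–44: 3550 × 0.956 = 3394
45–59: 2400 × 0.974 = 2338
60–74: 7150 × 0.971 = 6943
75–89: 9150 × 0.938 = 8583
90+: 3800 × 0.935 + 4900 × 0.47 = 3553 + 2303 = 5856
Giving 1808 / 10534 / 3394 / 2338 / 6943 / 8583 / 5856.
Period 2.
Births: 10534 × 0.414 = 4361 ; 3394 × 0.141 = 479 ⇒ total 4840
15–29: 1808 × 0.962 = 1739
30–44: 10534 × 0.956 = 10071
45–59: 3394 × 0.974 = 3306
60–74: 2338 × 0.971 = 2270
75–89: 6943 × 0.938 = 6513
90+: 8583 × 0.935 + 5856 × 0.47 = 8025 + 2752 = 10777
Giving 4840 / 1739 / 10071 / 3306 / 2270 / 6513 / 10777.
Period 3.
Births: 1739 × 0.414 = 720 ; 10071 × 0.141 = 1420 ⇒ total 2140
15–29: 4840 × 0.962 = 4656
30–44: 1739 × 0.956 = 1662
45–59: 10071 × 0.974 = 9809
60–74: 3306 × 0.971 = 3210
75–89: 2270 × 0.938 = 2129
90+: 6513 × 0.935 + 10777 × 0.47 = 6090 + 5065 = 11155
Giving 2140 / 4656 / 1662 / 9809 / 3210 / 2129 / 11155.
Period 4.
Births: 4656 × 0.414 = 1928 ; 1662 × 0.141 = 234 ⇒ total 2162
15–29: 2140 × 0.962 = 2059
30–44: 4656 × 0.956 = 4451
45–59: 1662 × 0.974 = 1619
60–74: 9809 × 0.971 = 9525
75–89: 3210 × 0.938 = 3011
90+: 2129 × 0.935 + 11155 × 0.47 = 1991 + 5243 = 7234
Giving 2162 / 2059 / 4451 / 1619 / 9525 / 3011 / 7234.
Total after period 4: 2162 + 2059 + 4451 + 1619 + 9525 + 3011 + 7234 = 30061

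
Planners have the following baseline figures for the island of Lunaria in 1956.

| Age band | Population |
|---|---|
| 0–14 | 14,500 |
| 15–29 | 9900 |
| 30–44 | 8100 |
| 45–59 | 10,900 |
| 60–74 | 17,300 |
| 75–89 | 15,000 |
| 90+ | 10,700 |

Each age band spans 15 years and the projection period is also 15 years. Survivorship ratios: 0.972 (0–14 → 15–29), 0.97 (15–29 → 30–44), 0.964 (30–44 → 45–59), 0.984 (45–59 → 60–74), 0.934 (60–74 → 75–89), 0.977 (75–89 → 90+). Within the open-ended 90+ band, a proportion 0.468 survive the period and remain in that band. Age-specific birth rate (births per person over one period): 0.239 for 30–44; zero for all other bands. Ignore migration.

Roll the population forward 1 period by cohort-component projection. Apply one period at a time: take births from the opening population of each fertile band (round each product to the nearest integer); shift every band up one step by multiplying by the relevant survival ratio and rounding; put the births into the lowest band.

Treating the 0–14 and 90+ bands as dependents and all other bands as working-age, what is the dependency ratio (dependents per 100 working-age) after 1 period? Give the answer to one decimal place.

Period 1.
Births: 8100 × 0.239 = 1936
15–29: 14500 × 0.972 = 14094
30–44: 9900 × 0.97 = 9603
45–59: 8100 × 0.964 = 7808
60–74: 10900 × 0.984 = 10726
75–89: 17300 × 0.934 = 16158
90+: 15000 × 0.977 + 10700 × 0.468 = 14655 + 5008 = 19663
Giving 1936 / 14094 / 9603 / 7808 / 10726 / 16158 / 19663.
Dependents (band 0–14 + band 90+) = 1936 + 19663 = 21599; working-age = 58389; ratio = 21599/58389 × 100 = 37.0

37.0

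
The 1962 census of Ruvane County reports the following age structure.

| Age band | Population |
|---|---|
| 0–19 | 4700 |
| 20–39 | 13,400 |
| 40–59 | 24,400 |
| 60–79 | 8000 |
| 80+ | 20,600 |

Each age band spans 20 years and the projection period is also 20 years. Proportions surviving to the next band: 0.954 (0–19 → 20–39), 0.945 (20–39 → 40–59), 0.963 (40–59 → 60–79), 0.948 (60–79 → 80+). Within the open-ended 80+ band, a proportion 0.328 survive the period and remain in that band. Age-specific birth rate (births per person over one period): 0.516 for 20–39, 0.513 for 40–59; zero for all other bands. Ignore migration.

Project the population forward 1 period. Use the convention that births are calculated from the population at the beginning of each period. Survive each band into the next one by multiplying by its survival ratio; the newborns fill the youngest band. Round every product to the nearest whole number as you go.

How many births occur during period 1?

[period 1]
Births: 13400 * 0.516 = 6914  |  24400 * 0.513 = 12517 ⇒ total 19431
20–39: 4700 * 0.954 = 4484
40–59: 13400 * 0.945 = 12663
60–79: 24400 * 0.963 = 23497
80+: 8000 * 0.948 + 20600 * 0.328 = 7584 + 6757 = 14341
Giving 19431 / 4484 / 12663 / 23497 / 14341.

19431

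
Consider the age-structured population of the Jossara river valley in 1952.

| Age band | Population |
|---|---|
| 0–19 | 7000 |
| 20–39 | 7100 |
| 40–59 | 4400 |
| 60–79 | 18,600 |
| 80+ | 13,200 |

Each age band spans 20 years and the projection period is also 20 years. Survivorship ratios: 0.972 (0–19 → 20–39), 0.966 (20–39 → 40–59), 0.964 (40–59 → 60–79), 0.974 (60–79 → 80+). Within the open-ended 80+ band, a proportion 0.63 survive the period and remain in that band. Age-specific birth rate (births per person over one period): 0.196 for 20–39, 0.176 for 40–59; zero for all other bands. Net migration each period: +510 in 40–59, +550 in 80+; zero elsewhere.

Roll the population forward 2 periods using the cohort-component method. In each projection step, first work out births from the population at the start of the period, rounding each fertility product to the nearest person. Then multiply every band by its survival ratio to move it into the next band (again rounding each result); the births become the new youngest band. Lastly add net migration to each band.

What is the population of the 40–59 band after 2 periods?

— Period 1 —
Births: 7100 × 0.196 = 1392, 4400 × 0.176 = 774 → 2166
20–39: 7000 × 0.972 = 6804
40–59: 7100 × 0.966 = 6859
60–79: 4400 × 0.964 = 4242
80+: 18600 × 0.974 + 13200 × 0.63 = 18116 + 8316 = 26432
Net migration: 40–59 + 510 → 7369; 80+ + 550 → 26982
Population now: 0–19=2166, 20–39=6804, 40–59=7369, 60–79=4242, 80+=26982
— Period 2 —
Births: 6804 × 0.196 = 1334, 7369 × 0.176 = 1297 → 2631
20–39: 2166 × 0.972 = 2105
40–59: 6804 × 0.966 = 6573
60–79: 7369 × 0.964 = 7104
80+: 4242 × 0.974 + 26982 × 0.63 = 4132 + 16999 = 21131
Net migration: 40–59 + 510 → 7083; 80+ + 550 → 21681
Population now: 0–19=2631, 20–39=2105, 40–59=7083, 60–79=7104, 80+=21681

7083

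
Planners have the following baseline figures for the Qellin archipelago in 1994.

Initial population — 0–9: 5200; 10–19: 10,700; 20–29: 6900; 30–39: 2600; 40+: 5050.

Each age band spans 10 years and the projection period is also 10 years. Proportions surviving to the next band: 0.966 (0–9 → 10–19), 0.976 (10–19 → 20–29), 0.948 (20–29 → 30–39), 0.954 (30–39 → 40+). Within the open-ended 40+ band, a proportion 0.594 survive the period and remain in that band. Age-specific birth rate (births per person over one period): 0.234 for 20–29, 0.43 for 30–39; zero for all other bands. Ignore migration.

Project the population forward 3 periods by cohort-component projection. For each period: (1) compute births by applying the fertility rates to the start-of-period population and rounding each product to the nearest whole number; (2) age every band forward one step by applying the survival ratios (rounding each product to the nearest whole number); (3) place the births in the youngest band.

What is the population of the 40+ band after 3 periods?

(Bands numbered youngest = 1 to oldest = 5.)
Period 1:
Births: 6900 * 0.234 = 1615 ; 2600 * 0.43 = 1118 → total 2733
Band 2: 5200 * 0.966 = 5023
Band 3: 10700 * 0.976 = 10443
Band 4: 6900 * 0.948 = 6541
Band 5: 2600 * 0.954 + 5050 * 0.594 = 2480 + 3000 = 5480
Population now: 0–9=2733, 10–19=5023, 20–29=10443, 30–39=6541, 40+=5480
Period 2:
Births: 10443 * 0.234 = 2444 ; 6541 * 0.43 = 2813 → total 5257
Band 2: 2733 * 0.966 = 2640
Band 3: 5023 * 0.976 = 4902
Band 4: 10443 * 0.948 = 9900
Band 5: 6541 * 0.954 + 5480 * 0.594 = 6240 + 3255 = 9495
Population now: 0–9=5257, 10–19=2640, 20–29=4902, 30–39=9900, 40+=9495
Period 3:
Births: 4902 * 0.234 = 1147 ; 9900 * 0.43 = 4257 → total 5404
Band 2: 5257 * 0.966 = 5078
Band 3: 2640 * 0.976 = 2577
Band 4: 4902 * 0.948 = 4647
Band 5: 9900 * 0.954 + 9495 * 0.594 = 9445 + 5640 = 15085
Population now: 0–9=5404, 10–19=5078, 20–29=2577, 30–39=4647, 40+=15085

15085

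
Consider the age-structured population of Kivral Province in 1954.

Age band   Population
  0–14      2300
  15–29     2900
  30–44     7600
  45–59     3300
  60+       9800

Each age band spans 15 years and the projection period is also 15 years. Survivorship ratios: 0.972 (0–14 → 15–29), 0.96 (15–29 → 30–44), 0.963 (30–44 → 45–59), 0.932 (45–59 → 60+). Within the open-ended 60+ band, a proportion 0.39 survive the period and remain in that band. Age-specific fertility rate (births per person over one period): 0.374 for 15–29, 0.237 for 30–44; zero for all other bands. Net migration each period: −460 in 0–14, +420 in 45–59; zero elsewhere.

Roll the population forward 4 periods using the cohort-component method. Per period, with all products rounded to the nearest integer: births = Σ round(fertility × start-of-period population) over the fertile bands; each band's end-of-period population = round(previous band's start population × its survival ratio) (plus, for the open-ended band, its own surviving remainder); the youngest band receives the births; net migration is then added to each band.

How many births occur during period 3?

1391

(Groups numbered youngest = 1 to oldest = 5.)
After projecting period 1:
Births: 2900 × 0.374 = 1085  |  7600 × 0.237 = 1801 — total 2886
Group 2: 2300 × 0.972 = 2236
Group 3: 2900 × 0.96 = 2784
Group 4: 7600 × 0.963 = 7319
Group 5: 3300 × 0.932 + 9800 × 0.39 = 3076 + 3822 = 6898
Net migration: Group 1 − 460 → 2426; Group 4 + 420 → 7739
→ [2426, 2236, 2784, 7739, 6898]
After projecting period 2:
Births: 2236 × 0.374 = 836  |  2784 × 0.237 = 660 — total 1496
Group 2: 2426 × 0.972 = 2358
Group 3: 2236 × 0.96 = 2147
Group 4: 2784 × 0.963 = 2681
Group 5: 7739 × 0.932 + 6898 × 0.39 = 7213 + 2690 = 9903
Net migration: Group 1 − 460 → 1036; Group 4 + 420 → 3101
→ [1036, 2358, 2147, 3101, 9903]
After projecting period 3:
Births: 2358 × 0.374 = 882  |  2147 × 0.237 = 509 — total 1391
Group 2: 1036 × 0.972 = 1007
Group 3: 2358 × 0.96 = 2264
Group 4: 2147 × 0.963 = 2068
Group 5: 3101 × 0.932 + 9903 × 0.39 = 2890 + 3862 = 6752
Net migration: Group 1 − 460 → 931; Group 4 + 420 → 2488
→ [931, 1007, 2264, 2488, 6752]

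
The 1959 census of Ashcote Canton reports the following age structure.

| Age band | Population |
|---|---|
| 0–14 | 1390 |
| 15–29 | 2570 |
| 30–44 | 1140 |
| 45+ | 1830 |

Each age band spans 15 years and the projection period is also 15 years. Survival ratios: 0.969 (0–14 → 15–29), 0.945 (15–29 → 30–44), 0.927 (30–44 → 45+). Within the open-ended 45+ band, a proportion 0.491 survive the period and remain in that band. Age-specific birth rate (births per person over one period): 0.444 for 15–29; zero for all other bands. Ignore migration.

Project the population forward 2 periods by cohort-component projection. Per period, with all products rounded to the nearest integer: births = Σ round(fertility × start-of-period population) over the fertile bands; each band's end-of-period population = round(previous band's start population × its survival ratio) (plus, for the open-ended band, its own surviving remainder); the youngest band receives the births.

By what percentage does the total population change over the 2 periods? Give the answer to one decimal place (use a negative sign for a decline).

-10.7

Call the groups 1 to 4, youngest first.
Period 1.
Births: 2570 × 0.444 = 1141
Group 2: 1390 × 0.969 = 1347
Group 3: 2570 × 0.945 = 2429
Group 4: 1140 × 0.927 + 1830 × 0.491 = 1057 + 899 = 1956
End of period: [1141, 1347, 2429, 1956]
Period 2.
Births: 1347 × 0.444 = 598
Group 2: 1141 × 0.969 = 1106
Group 3: 1347 × 0.945 = 1273
Group 4: 2429 × 0.927 + 1956 × 0.491 = 2252 + 960 = 3212
End of period: [598, 1106, 1273, 3212]
Total: 6930 → 6189; change = -741; percentage change = -10.7%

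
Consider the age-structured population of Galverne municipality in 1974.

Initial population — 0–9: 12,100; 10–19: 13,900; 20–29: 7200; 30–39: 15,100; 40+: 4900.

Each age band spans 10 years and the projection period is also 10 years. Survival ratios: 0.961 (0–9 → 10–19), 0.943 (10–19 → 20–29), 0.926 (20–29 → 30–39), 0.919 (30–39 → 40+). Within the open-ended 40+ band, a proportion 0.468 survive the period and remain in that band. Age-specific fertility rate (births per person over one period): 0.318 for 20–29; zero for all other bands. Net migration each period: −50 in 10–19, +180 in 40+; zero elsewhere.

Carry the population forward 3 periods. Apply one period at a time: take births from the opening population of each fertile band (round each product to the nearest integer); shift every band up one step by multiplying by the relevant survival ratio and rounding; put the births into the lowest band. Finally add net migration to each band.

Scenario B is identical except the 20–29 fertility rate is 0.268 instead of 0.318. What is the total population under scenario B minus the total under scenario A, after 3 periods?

Period 1:
Births: 7200 × 0.318 = 2290
10–19: 12100 × 0.961 = 11628
20–29: 13900 × 0.943 = 13108
30–39: 7200 × 0.926 = 6667
40+: 15100 × 0.919 + 4900 × 0.468 = 13877 + 2293 = 16170
Net migration: 10–19 − 50 → 11578; 40+ + 180 → 16350
End of period: [2290, 11578, 13108, 6667, 16350]
Period 2:
Births: 13108 × 0.318 = 4168
10–19: 2290 × 0.961 = 2201
20–29: 11578 × 0.943 = 10918
30–39: 13108 × 0.926 = 12138
40+: 6667 × 0.919 + 16350 × 0.468 = 6127 + 7652 = 13779
Net migration: 10–19 − 50 → 2151; 40+ + 180 → 13959
End of period: [4168, 2151, 10918, 12138, 13959]
Period 3:
Births: 10918 × 0.318 = 3472
10–19: 4168 × 0.961 = 4005
20–29: 2151 × 0.943 = 2028
30–39: 10918 × 0.926 = 10110
40+: 12138 × 0.919 + 13959 × 0.468 = 11155 + 6533 = 17688
Net migration: 10–19 − 50 → 3955; 40+ + 180 → 17868
End of period: [3472, 3955, 2028, 10110, 17868]
Scenario A total after 3 periods: 37433
Scenario B projection —
Period 1:
Births: 7200 × 0.268 = 1930
10–19: 12100 × 0.961 = 11628
20–29: 13900 × 0.943 = 13108
30–39: 7200 × 0.926 = 6667
40+: 15100 × 0.919 + 4900 × 0.468 = 13877 + 2293 = 16170
Net migration: 10–19 − 50 → 11578; 40+ + 180 → 16350
End of period: [1930, 11578, 13108, 6667, 16350]
Period 2:
Births: 13108 × 0.268 = 3513
10–19: 1930 × 0.961 = 1855
20–29: 11578 × 0.943 = 10918
30–39: 13108 × 0.926 = 12138
40+: 6667 × 0.919 + 16350 × 0.468 = 6127 + 7652 = 13779
Net migration: 10–19 − 50 → 1805; 40+ + 180 → 13959
End of period: [3513, 1805, 10918, 12138, 13959]
Period 3:
Births: 10918 × 0.268 = 2926
10–19: 3513 × 0.961 = 3376
20–29: 1805 × 0.943 = 1702
30–39: 10918 × 0.926 = 10110
40+: 12138 × 0.919 + 13959 × 0.468 = 11155 + 6533 = 17688
Net migration: 10–19 − 50 → 3326; 40+ + 180 → 17868
End of period: [2926, 3326, 1702, 10110, 17868]
Scenario B total after 3 periods: 35932
Difference B − A = 35932 − 37433 = -1501

-1501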